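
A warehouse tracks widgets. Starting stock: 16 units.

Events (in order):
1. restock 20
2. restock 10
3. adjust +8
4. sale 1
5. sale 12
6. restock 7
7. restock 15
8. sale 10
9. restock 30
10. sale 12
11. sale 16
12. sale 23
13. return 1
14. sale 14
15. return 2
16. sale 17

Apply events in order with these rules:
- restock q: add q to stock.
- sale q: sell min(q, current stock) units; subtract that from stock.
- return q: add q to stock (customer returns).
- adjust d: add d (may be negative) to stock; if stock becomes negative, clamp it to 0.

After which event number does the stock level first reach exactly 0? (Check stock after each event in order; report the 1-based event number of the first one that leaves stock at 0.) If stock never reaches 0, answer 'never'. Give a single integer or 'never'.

Processing events:
Start: stock = 16
  Event 1 (restock 20): 16 + 20 = 36
  Event 2 (restock 10): 36 + 10 = 46
  Event 3 (adjust +8): 46 + 8 = 54
  Event 4 (sale 1): sell min(1,54)=1. stock: 54 - 1 = 53. total_sold = 1
  Event 5 (sale 12): sell min(12,53)=12. stock: 53 - 12 = 41. total_sold = 13
  Event 6 (restock 7): 41 + 7 = 48
  Event 7 (restock 15): 48 + 15 = 63
  Event 8 (sale 10): sell min(10,63)=10. stock: 63 - 10 = 53. total_sold = 23
  Event 9 (restock 30): 53 + 30 = 83
  Event 10 (sale 12): sell min(12,83)=12. stock: 83 - 12 = 71. total_sold = 35
  Event 11 (sale 16): sell min(16,71)=16. stock: 71 - 16 = 55. total_sold = 51
  Event 12 (sale 23): sell min(23,55)=23. stock: 55 - 23 = 32. total_sold = 74
  Event 13 (return 1): 32 + 1 = 33
  Event 14 (sale 14): sell min(14,33)=14. stock: 33 - 14 = 19. total_sold = 88
  Event 15 (return 2): 19 + 2 = 21
  Event 16 (sale 17): sell min(17,21)=17. stock: 21 - 17 = 4. total_sold = 105
Final: stock = 4, total_sold = 105

Stock never reaches 0.

Answer: never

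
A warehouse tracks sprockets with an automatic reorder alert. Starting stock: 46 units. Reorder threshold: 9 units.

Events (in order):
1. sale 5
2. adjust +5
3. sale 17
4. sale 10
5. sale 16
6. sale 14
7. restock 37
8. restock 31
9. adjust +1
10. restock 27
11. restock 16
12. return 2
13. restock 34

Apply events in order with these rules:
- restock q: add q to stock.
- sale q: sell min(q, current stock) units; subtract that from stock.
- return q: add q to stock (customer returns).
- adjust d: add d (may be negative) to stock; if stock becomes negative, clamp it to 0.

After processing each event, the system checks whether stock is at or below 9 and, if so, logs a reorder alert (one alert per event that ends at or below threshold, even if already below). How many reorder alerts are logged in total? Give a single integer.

Answer: 2

Derivation:
Processing events:
Start: stock = 46
  Event 1 (sale 5): sell min(5,46)=5. stock: 46 - 5 = 41. total_sold = 5
  Event 2 (adjust +5): 41 + 5 = 46
  Event 3 (sale 17): sell min(17,46)=17. stock: 46 - 17 = 29. total_sold = 22
  Event 4 (sale 10): sell min(10,29)=10. stock: 29 - 10 = 19. total_sold = 32
  Event 5 (sale 16): sell min(16,19)=16. stock: 19 - 16 = 3. total_sold = 48
  Event 6 (sale 14): sell min(14,3)=3. stock: 3 - 3 = 0. total_sold = 51
  Event 7 (restock 37): 0 + 37 = 37
  Event 8 (restock 31): 37 + 31 = 68
  Event 9 (adjust +1): 68 + 1 = 69
  Event 10 (restock 27): 69 + 27 = 96
  Event 11 (restock 16): 96 + 16 = 112
  Event 12 (return 2): 112 + 2 = 114
  Event 13 (restock 34): 114 + 34 = 148
Final: stock = 148, total_sold = 51

Checking against threshold 9:
  After event 1: stock=41 > 9
  After event 2: stock=46 > 9
  After event 3: stock=29 > 9
  After event 4: stock=19 > 9
  After event 5: stock=3 <= 9 -> ALERT
  After event 6: stock=0 <= 9 -> ALERT
  After event 7: stock=37 > 9
  After event 8: stock=68 > 9
  After event 9: stock=69 > 9
  After event 10: stock=96 > 9
  After event 11: stock=112 > 9
  After event 12: stock=114 > 9
  After event 13: stock=148 > 9
Alert events: [5, 6]. Count = 2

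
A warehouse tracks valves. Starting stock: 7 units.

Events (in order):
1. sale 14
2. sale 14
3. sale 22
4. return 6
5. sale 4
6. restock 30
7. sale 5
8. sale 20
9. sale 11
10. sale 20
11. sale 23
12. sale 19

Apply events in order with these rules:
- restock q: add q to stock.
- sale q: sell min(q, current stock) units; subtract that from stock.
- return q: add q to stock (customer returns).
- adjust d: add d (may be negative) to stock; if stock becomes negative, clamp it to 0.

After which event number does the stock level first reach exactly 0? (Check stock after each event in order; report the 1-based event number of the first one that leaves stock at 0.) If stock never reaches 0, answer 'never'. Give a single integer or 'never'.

Processing events:
Start: stock = 7
  Event 1 (sale 14): sell min(14,7)=7. stock: 7 - 7 = 0. total_sold = 7
  Event 2 (sale 14): sell min(14,0)=0. stock: 0 - 0 = 0. total_sold = 7
  Event 3 (sale 22): sell min(22,0)=0. stock: 0 - 0 = 0. total_sold = 7
  Event 4 (return 6): 0 + 6 = 6
  Event 5 (sale 4): sell min(4,6)=4. stock: 6 - 4 = 2. total_sold = 11
  Event 6 (restock 30): 2 + 30 = 32
  Event 7 (sale 5): sell min(5,32)=5. stock: 32 - 5 = 27. total_sold = 16
  Event 8 (sale 20): sell min(20,27)=20. stock: 27 - 20 = 7. total_sold = 36
  Event 9 (sale 11): sell min(11,7)=7. stock: 7 - 7 = 0. total_sold = 43
  Event 10 (sale 20): sell min(20,0)=0. stock: 0 - 0 = 0. total_sold = 43
  Event 11 (sale 23): sell min(23,0)=0. stock: 0 - 0 = 0. total_sold = 43
  Event 12 (sale 19): sell min(19,0)=0. stock: 0 - 0 = 0. total_sold = 43
Final: stock = 0, total_sold = 43

First zero at event 1.

Answer: 1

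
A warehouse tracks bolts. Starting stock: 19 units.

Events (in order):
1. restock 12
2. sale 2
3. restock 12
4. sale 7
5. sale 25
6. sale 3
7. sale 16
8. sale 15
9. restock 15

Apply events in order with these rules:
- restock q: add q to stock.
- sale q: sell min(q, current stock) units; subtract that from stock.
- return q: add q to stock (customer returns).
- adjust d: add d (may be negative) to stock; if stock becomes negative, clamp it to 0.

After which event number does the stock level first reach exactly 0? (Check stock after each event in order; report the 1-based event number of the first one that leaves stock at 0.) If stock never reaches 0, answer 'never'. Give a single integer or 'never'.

Processing events:
Start: stock = 19
  Event 1 (restock 12): 19 + 12 = 31
  Event 2 (sale 2): sell min(2,31)=2. stock: 31 - 2 = 29. total_sold = 2
  Event 3 (restock 12): 29 + 12 = 41
  Event 4 (sale 7): sell min(7,41)=7. stock: 41 - 7 = 34. total_sold = 9
  Event 5 (sale 25): sell min(25,34)=25. stock: 34 - 25 = 9. total_sold = 34
  Event 6 (sale 3): sell min(3,9)=3. stock: 9 - 3 = 6. total_sold = 37
  Event 7 (sale 16): sell min(16,6)=6. stock: 6 - 6 = 0. total_sold = 43
  Event 8 (sale 15): sell min(15,0)=0. stock: 0 - 0 = 0. total_sold = 43
  Event 9 (restock 15): 0 + 15 = 15
Final: stock = 15, total_sold = 43

First zero at event 7.

Answer: 7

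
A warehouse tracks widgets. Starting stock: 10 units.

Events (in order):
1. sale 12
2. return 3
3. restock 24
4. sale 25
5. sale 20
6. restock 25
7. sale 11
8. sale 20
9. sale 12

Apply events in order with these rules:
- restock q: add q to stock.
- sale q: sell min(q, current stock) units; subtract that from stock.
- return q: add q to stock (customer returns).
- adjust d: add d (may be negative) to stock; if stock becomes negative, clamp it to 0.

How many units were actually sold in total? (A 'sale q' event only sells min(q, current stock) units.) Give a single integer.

Answer: 62

Derivation:
Processing events:
Start: stock = 10
  Event 1 (sale 12): sell min(12,10)=10. stock: 10 - 10 = 0. total_sold = 10
  Event 2 (return 3): 0 + 3 = 3
  Event 3 (restock 24): 3 + 24 = 27
  Event 4 (sale 25): sell min(25,27)=25. stock: 27 - 25 = 2. total_sold = 35
  Event 5 (sale 20): sell min(20,2)=2. stock: 2 - 2 = 0. total_sold = 37
  Event 6 (restock 25): 0 + 25 = 25
  Event 7 (sale 11): sell min(11,25)=11. stock: 25 - 11 = 14. total_sold = 48
  Event 8 (sale 20): sell min(20,14)=14. stock: 14 - 14 = 0. total_sold = 62
  Event 9 (sale 12): sell min(12,0)=0. stock: 0 - 0 = 0. total_sold = 62
Final: stock = 0, total_sold = 62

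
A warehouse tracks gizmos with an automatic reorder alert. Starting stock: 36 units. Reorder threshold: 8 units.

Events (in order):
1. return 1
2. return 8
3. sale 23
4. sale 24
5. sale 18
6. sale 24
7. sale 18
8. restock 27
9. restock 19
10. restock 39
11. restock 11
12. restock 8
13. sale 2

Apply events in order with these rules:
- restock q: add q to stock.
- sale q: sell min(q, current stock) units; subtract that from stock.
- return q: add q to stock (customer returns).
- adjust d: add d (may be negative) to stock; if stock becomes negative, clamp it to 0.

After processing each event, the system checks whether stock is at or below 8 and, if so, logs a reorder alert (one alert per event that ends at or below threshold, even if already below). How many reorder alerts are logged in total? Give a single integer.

Processing events:
Start: stock = 36
  Event 1 (return 1): 36 + 1 = 37
  Event 2 (return 8): 37 + 8 = 45
  Event 3 (sale 23): sell min(23,45)=23. stock: 45 - 23 = 22. total_sold = 23
  Event 4 (sale 24): sell min(24,22)=22. stock: 22 - 22 = 0. total_sold = 45
  Event 5 (sale 18): sell min(18,0)=0. stock: 0 - 0 = 0. total_sold = 45
  Event 6 (sale 24): sell min(24,0)=0. stock: 0 - 0 = 0. total_sold = 45
  Event 7 (sale 18): sell min(18,0)=0. stock: 0 - 0 = 0. total_sold = 45
  Event 8 (restock 27): 0 + 27 = 27
  Event 9 (restock 19): 27 + 19 = 46
  Event 10 (restock 39): 46 + 39 = 85
  Event 11 (restock 11): 85 + 11 = 96
  Event 12 (restock 8): 96 + 8 = 104
  Event 13 (sale 2): sell min(2,104)=2. stock: 104 - 2 = 102. total_sold = 47
Final: stock = 102, total_sold = 47

Checking against threshold 8:
  After event 1: stock=37 > 8
  After event 2: stock=45 > 8
  After event 3: stock=22 > 8
  After event 4: stock=0 <= 8 -> ALERT
  After event 5: stock=0 <= 8 -> ALERT
  After event 6: stock=0 <= 8 -> ALERT
  After event 7: stock=0 <= 8 -> ALERT
  After event 8: stock=27 > 8
  After event 9: stock=46 > 8
  After event 10: stock=85 > 8
  After event 11: stock=96 > 8
  After event 12: stock=104 > 8
  After event 13: stock=102 > 8
Alert events: [4, 5, 6, 7]. Count = 4

Answer: 4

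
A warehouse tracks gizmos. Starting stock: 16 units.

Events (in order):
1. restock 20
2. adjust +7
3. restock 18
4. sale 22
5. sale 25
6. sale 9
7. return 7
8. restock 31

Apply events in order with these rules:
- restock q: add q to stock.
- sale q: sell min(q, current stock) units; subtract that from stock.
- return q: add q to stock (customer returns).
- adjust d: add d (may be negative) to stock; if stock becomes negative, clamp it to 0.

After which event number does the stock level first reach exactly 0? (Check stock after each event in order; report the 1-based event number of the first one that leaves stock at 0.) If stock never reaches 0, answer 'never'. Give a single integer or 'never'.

Answer: never

Derivation:
Processing events:
Start: stock = 16
  Event 1 (restock 20): 16 + 20 = 36
  Event 2 (adjust +7): 36 + 7 = 43
  Event 3 (restock 18): 43 + 18 = 61
  Event 4 (sale 22): sell min(22,61)=22. stock: 61 - 22 = 39. total_sold = 22
  Event 5 (sale 25): sell min(25,39)=25. stock: 39 - 25 = 14. total_sold = 47
  Event 6 (sale 9): sell min(9,14)=9. stock: 14 - 9 = 5. total_sold = 56
  Event 7 (return 7): 5 + 7 = 12
  Event 8 (restock 31): 12 + 31 = 43
Final: stock = 43, total_sold = 56

Stock never reaches 0.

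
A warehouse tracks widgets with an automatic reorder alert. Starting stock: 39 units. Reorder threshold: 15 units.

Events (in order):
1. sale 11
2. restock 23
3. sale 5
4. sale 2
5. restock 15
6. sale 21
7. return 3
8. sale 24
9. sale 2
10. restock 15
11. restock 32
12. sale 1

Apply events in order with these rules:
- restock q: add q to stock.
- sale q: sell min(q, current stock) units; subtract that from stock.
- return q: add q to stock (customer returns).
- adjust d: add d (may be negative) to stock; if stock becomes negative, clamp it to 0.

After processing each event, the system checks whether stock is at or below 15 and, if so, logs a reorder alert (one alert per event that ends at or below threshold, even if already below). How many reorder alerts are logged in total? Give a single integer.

Answer: 1

Derivation:
Processing events:
Start: stock = 39
  Event 1 (sale 11): sell min(11,39)=11. stock: 39 - 11 = 28. total_sold = 11
  Event 2 (restock 23): 28 + 23 = 51
  Event 3 (sale 5): sell min(5,51)=5. stock: 51 - 5 = 46. total_sold = 16
  Event 4 (sale 2): sell min(2,46)=2. stock: 46 - 2 = 44. total_sold = 18
  Event 5 (restock 15): 44 + 15 = 59
  Event 6 (sale 21): sell min(21,59)=21. stock: 59 - 21 = 38. total_sold = 39
  Event 7 (return 3): 38 + 3 = 41
  Event 8 (sale 24): sell min(24,41)=24. stock: 41 - 24 = 17. total_sold = 63
  Event 9 (sale 2): sell min(2,17)=2. stock: 17 - 2 = 15. total_sold = 65
  Event 10 (restock 15): 15 + 15 = 30
  Event 11 (restock 32): 30 + 32 = 62
  Event 12 (sale 1): sell min(1,62)=1. stock: 62 - 1 = 61. total_sold = 66
Final: stock = 61, total_sold = 66

Checking against threshold 15:
  After event 1: stock=28 > 15
  After event 2: stock=51 > 15
  After event 3: stock=46 > 15
  After event 4: stock=44 > 15
  After event 5: stock=59 > 15
  After event 6: stock=38 > 15
  After event 7: stock=41 > 15
  After event 8: stock=17 > 15
  After event 9: stock=15 <= 15 -> ALERT
  After event 10: stock=30 > 15
  After event 11: stock=62 > 15
  After event 12: stock=61 > 15
Alert events: [9]. Count = 1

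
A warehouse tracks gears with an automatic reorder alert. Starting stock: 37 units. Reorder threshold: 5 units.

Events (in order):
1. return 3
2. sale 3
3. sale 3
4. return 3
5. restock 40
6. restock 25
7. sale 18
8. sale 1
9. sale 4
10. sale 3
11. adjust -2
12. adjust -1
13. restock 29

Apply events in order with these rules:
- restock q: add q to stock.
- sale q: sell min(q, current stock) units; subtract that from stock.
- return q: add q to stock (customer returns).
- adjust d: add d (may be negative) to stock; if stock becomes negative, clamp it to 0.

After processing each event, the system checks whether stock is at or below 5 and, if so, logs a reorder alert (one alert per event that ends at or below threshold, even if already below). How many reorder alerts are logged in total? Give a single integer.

Processing events:
Start: stock = 37
  Event 1 (return 3): 37 + 3 = 40
  Event 2 (sale 3): sell min(3,40)=3. stock: 40 - 3 = 37. total_sold = 3
  Event 3 (sale 3): sell min(3,37)=3. stock: 37 - 3 = 34. total_sold = 6
  Event 4 (return 3): 34 + 3 = 37
  Event 5 (restock 40): 37 + 40 = 77
  Event 6 (restock 25): 77 + 25 = 102
  Event 7 (sale 18): sell min(18,102)=18. stock: 102 - 18 = 84. total_sold = 24
  Event 8 (sale 1): sell min(1,84)=1. stock: 84 - 1 = 83. total_sold = 25
  Event 9 (sale 4): sell min(4,83)=4. stock: 83 - 4 = 79. total_sold = 29
  Event 10 (sale 3): sell min(3,79)=3. stock: 79 - 3 = 76. total_sold = 32
  Event 11 (adjust -2): 76 + -2 = 74
  Event 12 (adjust -1): 74 + -1 = 73
  Event 13 (restock 29): 73 + 29 = 102
Final: stock = 102, total_sold = 32

Checking against threshold 5:
  After event 1: stock=40 > 5
  After event 2: stock=37 > 5
  After event 3: stock=34 > 5
  After event 4: stock=37 > 5
  After event 5: stock=77 > 5
  After event 6: stock=102 > 5
  After event 7: stock=84 > 5
  After event 8: stock=83 > 5
  After event 9: stock=79 > 5
  After event 10: stock=76 > 5
  After event 11: stock=74 > 5
  After event 12: stock=73 > 5
  After event 13: stock=102 > 5
Alert events: []. Count = 0

Answer: 0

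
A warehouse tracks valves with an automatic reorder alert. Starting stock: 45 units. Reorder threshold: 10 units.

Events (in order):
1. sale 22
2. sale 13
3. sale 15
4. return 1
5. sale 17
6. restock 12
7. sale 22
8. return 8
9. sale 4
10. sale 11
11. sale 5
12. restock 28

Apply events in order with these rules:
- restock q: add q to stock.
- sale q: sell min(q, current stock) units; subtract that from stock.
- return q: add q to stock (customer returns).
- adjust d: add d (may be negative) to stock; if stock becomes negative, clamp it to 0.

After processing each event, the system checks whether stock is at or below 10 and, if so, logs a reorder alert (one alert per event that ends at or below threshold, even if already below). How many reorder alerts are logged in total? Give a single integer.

Answer: 9

Derivation:
Processing events:
Start: stock = 45
  Event 1 (sale 22): sell min(22,45)=22. stock: 45 - 22 = 23. total_sold = 22
  Event 2 (sale 13): sell min(13,23)=13. stock: 23 - 13 = 10. total_sold = 35
  Event 3 (sale 15): sell min(15,10)=10. stock: 10 - 10 = 0. total_sold = 45
  Event 4 (return 1): 0 + 1 = 1
  Event 5 (sale 17): sell min(17,1)=1. stock: 1 - 1 = 0. total_sold = 46
  Event 6 (restock 12): 0 + 12 = 12
  Event 7 (sale 22): sell min(22,12)=12. stock: 12 - 12 = 0. total_sold = 58
  Event 8 (return 8): 0 + 8 = 8
  Event 9 (sale 4): sell min(4,8)=4. stock: 8 - 4 = 4. total_sold = 62
  Event 10 (sale 11): sell min(11,4)=4. stock: 4 - 4 = 0. total_sold = 66
  Event 11 (sale 5): sell min(5,0)=0. stock: 0 - 0 = 0. total_sold = 66
  Event 12 (restock 28): 0 + 28 = 28
Final: stock = 28, total_sold = 66

Checking against threshold 10:
  After event 1: stock=23 > 10
  After event 2: stock=10 <= 10 -> ALERT
  After event 3: stock=0 <= 10 -> ALERT
  After event 4: stock=1 <= 10 -> ALERT
  After event 5: stock=0 <= 10 -> ALERT
  After event 6: stock=12 > 10
  After event 7: stock=0 <= 10 -> ALERT
  After event 8: stock=8 <= 10 -> ALERT
  After event 9: stock=4 <= 10 -> ALERT
  After event 10: stock=0 <= 10 -> ALERT
  After event 11: stock=0 <= 10 -> ALERT
  After event 12: stock=28 > 10
Alert events: [2, 3, 4, 5, 7, 8, 9, 10, 11]. Count = 9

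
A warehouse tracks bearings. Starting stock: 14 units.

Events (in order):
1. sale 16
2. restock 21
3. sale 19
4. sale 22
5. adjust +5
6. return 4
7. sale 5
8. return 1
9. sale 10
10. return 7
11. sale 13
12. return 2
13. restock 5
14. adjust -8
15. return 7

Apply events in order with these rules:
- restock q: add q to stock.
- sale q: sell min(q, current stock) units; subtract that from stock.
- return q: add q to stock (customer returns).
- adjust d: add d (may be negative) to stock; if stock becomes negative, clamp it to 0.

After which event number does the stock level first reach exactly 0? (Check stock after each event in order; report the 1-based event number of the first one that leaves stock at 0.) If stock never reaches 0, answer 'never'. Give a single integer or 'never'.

Answer: 1

Derivation:
Processing events:
Start: stock = 14
  Event 1 (sale 16): sell min(16,14)=14. stock: 14 - 14 = 0. total_sold = 14
  Event 2 (restock 21): 0 + 21 = 21
  Event 3 (sale 19): sell min(19,21)=19. stock: 21 - 19 = 2. total_sold = 33
  Event 4 (sale 22): sell min(22,2)=2. stock: 2 - 2 = 0. total_sold = 35
  Event 5 (adjust +5): 0 + 5 = 5
  Event 6 (return 4): 5 + 4 = 9
  Event 7 (sale 5): sell min(5,9)=5. stock: 9 - 5 = 4. total_sold = 40
  Event 8 (return 1): 4 + 1 = 5
  Event 9 (sale 10): sell min(10,5)=5. stock: 5 - 5 = 0. total_sold = 45
  Event 10 (return 7): 0 + 7 = 7
  Event 11 (sale 13): sell min(13,7)=7. stock: 7 - 7 = 0. total_sold = 52
  Event 12 (return 2): 0 + 2 = 2
  Event 13 (restock 5): 2 + 5 = 7
  Event 14 (adjust -8): 7 + -8 = 0 (clamped to 0)
  Event 15 (return 7): 0 + 7 = 7
Final: stock = 7, total_sold = 52

First zero at event 1.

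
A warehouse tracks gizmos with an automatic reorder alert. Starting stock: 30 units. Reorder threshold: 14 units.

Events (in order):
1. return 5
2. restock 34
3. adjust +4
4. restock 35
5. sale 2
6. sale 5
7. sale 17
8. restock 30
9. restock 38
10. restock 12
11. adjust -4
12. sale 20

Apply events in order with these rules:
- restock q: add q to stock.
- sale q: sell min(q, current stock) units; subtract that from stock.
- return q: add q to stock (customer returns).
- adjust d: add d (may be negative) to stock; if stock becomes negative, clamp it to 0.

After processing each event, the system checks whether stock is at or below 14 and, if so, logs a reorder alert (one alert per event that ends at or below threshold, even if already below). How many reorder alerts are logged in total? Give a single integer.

Answer: 0

Derivation:
Processing events:
Start: stock = 30
  Event 1 (return 5): 30 + 5 = 35
  Event 2 (restock 34): 35 + 34 = 69
  Event 3 (adjust +4): 69 + 4 = 73
  Event 4 (restock 35): 73 + 35 = 108
  Event 5 (sale 2): sell min(2,108)=2. stock: 108 - 2 = 106. total_sold = 2
  Event 6 (sale 5): sell min(5,106)=5. stock: 106 - 5 = 101. total_sold = 7
  Event 7 (sale 17): sell min(17,101)=17. stock: 101 - 17 = 84. total_sold = 24
  Event 8 (restock 30): 84 + 30 = 114
  Event 9 (restock 38): 114 + 38 = 152
  Event 10 (restock 12): 152 + 12 = 164
  Event 11 (adjust -4): 164 + -4 = 160
  Event 12 (sale 20): sell min(20,160)=20. stock: 160 - 20 = 140. total_sold = 44
Final: stock = 140, total_sold = 44

Checking against threshold 14:
  After event 1: stock=35 > 14
  After event 2: stock=69 > 14
  After event 3: stock=73 > 14
  After event 4: stock=108 > 14
  After event 5: stock=106 > 14
  After event 6: stock=101 > 14
  After event 7: stock=84 > 14
  After event 8: stock=114 > 14
  After event 9: stock=152 > 14
  After event 10: stock=164 > 14
  After event 11: stock=160 > 14
  After event 12: stock=140 > 14
Alert events: []. Count = 0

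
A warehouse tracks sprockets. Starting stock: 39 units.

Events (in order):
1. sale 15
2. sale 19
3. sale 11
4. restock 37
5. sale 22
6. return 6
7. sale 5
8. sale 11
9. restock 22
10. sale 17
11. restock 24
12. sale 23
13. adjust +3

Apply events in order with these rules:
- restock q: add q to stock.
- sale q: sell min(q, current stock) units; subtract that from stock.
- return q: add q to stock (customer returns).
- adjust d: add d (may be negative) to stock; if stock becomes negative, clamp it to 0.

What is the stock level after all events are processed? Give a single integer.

Answer: 14

Derivation:
Processing events:
Start: stock = 39
  Event 1 (sale 15): sell min(15,39)=15. stock: 39 - 15 = 24. total_sold = 15
  Event 2 (sale 19): sell min(19,24)=19. stock: 24 - 19 = 5. total_sold = 34
  Event 3 (sale 11): sell min(11,5)=5. stock: 5 - 5 = 0. total_sold = 39
  Event 4 (restock 37): 0 + 37 = 37
  Event 5 (sale 22): sell min(22,37)=22. stock: 37 - 22 = 15. total_sold = 61
  Event 6 (return 6): 15 + 6 = 21
  Event 7 (sale 5): sell min(5,21)=5. stock: 21 - 5 = 16. total_sold = 66
  Event 8 (sale 11): sell min(11,16)=11. stock: 16 - 11 = 5. total_sold = 77
  Event 9 (restock 22): 5 + 22 = 27
  Event 10 (sale 17): sell min(17,27)=17. stock: 27 - 17 = 10. total_sold = 94
  Event 11 (restock 24): 10 + 24 = 34
  Event 12 (sale 23): sell min(23,34)=23. stock: 34 - 23 = 11. total_sold = 117
  Event 13 (adjust +3): 11 + 3 = 14
Final: stock = 14, total_sold = 117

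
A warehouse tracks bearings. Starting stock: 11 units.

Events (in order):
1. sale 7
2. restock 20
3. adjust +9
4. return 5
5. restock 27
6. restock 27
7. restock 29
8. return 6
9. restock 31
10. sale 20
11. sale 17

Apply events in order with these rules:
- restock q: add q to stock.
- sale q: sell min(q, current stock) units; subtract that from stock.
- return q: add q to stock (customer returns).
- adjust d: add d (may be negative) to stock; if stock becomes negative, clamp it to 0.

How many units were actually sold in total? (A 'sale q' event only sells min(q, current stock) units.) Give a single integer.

Answer: 44

Derivation:
Processing events:
Start: stock = 11
  Event 1 (sale 7): sell min(7,11)=7. stock: 11 - 7 = 4. total_sold = 7
  Event 2 (restock 20): 4 + 20 = 24
  Event 3 (adjust +9): 24 + 9 = 33
  Event 4 (return 5): 33 + 5 = 38
  Event 5 (restock 27): 38 + 27 = 65
  Event 6 (restock 27): 65 + 27 = 92
  Event 7 (restock 29): 92 + 29 = 121
  Event 8 (return 6): 121 + 6 = 127
  Event 9 (restock 31): 127 + 31 = 158
  Event 10 (sale 20): sell min(20,158)=20. stock: 158 - 20 = 138. total_sold = 27
  Event 11 (sale 17): sell min(17,138)=17. stock: 138 - 17 = 121. total_sold = 44
Final: stock = 121, total_sold = 44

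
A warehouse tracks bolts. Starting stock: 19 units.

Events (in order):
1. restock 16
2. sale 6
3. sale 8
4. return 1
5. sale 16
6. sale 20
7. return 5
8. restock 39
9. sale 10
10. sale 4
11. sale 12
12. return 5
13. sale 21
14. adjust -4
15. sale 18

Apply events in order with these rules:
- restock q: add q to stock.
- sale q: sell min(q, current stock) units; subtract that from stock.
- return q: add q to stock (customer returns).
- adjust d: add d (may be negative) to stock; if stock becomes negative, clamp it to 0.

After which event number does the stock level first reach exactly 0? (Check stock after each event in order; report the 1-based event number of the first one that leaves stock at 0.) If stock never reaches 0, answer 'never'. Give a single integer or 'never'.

Processing events:
Start: stock = 19
  Event 1 (restock 16): 19 + 16 = 35
  Event 2 (sale 6): sell min(6,35)=6. stock: 35 - 6 = 29. total_sold = 6
  Event 3 (sale 8): sell min(8,29)=8. stock: 29 - 8 = 21. total_sold = 14
  Event 4 (return 1): 21 + 1 = 22
  Event 5 (sale 16): sell min(16,22)=16. stock: 22 - 16 = 6. total_sold = 30
  Event 6 (sale 20): sell min(20,6)=6. stock: 6 - 6 = 0. total_sold = 36
  Event 7 (return 5): 0 + 5 = 5
  Event 8 (restock 39): 5 + 39 = 44
  Event 9 (sale 10): sell min(10,44)=10. stock: 44 - 10 = 34. total_sold = 46
  Event 10 (sale 4): sell min(4,34)=4. stock: 34 - 4 = 30. total_sold = 50
  Event 11 (sale 12): sell min(12,30)=12. stock: 30 - 12 = 18. total_sold = 62
  Event 12 (return 5): 18 + 5 = 23
  Event 13 (sale 21): sell min(21,23)=21. stock: 23 - 21 = 2. total_sold = 83
  Event 14 (adjust -4): 2 + -4 = 0 (clamped to 0)
  Event 15 (sale 18): sell min(18,0)=0. stock: 0 - 0 = 0. total_sold = 83
Final: stock = 0, total_sold = 83

First zero at event 6.

Answer: 6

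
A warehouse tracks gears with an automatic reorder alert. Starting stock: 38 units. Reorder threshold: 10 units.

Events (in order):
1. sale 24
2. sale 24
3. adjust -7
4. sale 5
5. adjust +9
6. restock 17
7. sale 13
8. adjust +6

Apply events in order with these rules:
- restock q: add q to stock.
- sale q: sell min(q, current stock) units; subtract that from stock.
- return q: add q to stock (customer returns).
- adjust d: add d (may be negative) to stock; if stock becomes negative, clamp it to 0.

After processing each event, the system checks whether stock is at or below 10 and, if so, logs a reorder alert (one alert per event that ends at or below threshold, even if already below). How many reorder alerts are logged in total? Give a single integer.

Answer: 4

Derivation:
Processing events:
Start: stock = 38
  Event 1 (sale 24): sell min(24,38)=24. stock: 38 - 24 = 14. total_sold = 24
  Event 2 (sale 24): sell min(24,14)=14. stock: 14 - 14 = 0. total_sold = 38
  Event 3 (adjust -7): 0 + -7 = 0 (clamped to 0)
  Event 4 (sale 5): sell min(5,0)=0. stock: 0 - 0 = 0. total_sold = 38
  Event 5 (adjust +9): 0 + 9 = 9
  Event 6 (restock 17): 9 + 17 = 26
  Event 7 (sale 13): sell min(13,26)=13. stock: 26 - 13 = 13. total_sold = 51
  Event 8 (adjust +6): 13 + 6 = 19
Final: stock = 19, total_sold = 51

Checking against threshold 10:
  After event 1: stock=14 > 10
  After event 2: stock=0 <= 10 -> ALERT
  After event 3: stock=0 <= 10 -> ALERT
  After event 4: stock=0 <= 10 -> ALERT
  After event 5: stock=9 <= 10 -> ALERT
  After event 6: stock=26 > 10
  After event 7: stock=13 > 10
  After event 8: stock=19 > 10
Alert events: [2, 3, 4, 5]. Count = 4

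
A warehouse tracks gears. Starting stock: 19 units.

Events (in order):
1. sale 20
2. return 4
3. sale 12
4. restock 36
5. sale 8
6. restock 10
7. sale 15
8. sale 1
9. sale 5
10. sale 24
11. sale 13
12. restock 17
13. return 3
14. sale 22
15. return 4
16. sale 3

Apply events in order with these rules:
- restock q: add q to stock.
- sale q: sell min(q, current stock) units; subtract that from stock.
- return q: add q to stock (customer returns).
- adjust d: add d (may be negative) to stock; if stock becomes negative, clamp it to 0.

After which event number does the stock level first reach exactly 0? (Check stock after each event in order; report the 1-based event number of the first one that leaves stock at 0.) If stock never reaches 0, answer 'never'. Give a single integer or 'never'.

Answer: 1

Derivation:
Processing events:
Start: stock = 19
  Event 1 (sale 20): sell min(20,19)=19. stock: 19 - 19 = 0. total_sold = 19
  Event 2 (return 4): 0 + 4 = 4
  Event 3 (sale 12): sell min(12,4)=4. stock: 4 - 4 = 0. total_sold = 23
  Event 4 (restock 36): 0 + 36 = 36
  Event 5 (sale 8): sell min(8,36)=8. stock: 36 - 8 = 28. total_sold = 31
  Event 6 (restock 10): 28 + 10 = 38
  Event 7 (sale 15): sell min(15,38)=15. stock: 38 - 15 = 23. total_sold = 46
  Event 8 (sale 1): sell min(1,23)=1. stock: 23 - 1 = 22. total_sold = 47
  Event 9 (sale 5): sell min(5,22)=5. stock: 22 - 5 = 17. total_sold = 52
  Event 10 (sale 24): sell min(24,17)=17. stock: 17 - 17 = 0. total_sold = 69
  Event 11 (sale 13): sell min(13,0)=0. stock: 0 - 0 = 0. total_sold = 69
  Event 12 (restock 17): 0 + 17 = 17
  Event 13 (return 3): 17 + 3 = 20
  Event 14 (sale 22): sell min(22,20)=20. stock: 20 - 20 = 0. total_sold = 89
  Event 15 (return 4): 0 + 4 = 4
  Event 16 (sale 3): sell min(3,4)=3. stock: 4 - 3 = 1. total_sold = 92
Final: stock = 1, total_sold = 92

First zero at event 1.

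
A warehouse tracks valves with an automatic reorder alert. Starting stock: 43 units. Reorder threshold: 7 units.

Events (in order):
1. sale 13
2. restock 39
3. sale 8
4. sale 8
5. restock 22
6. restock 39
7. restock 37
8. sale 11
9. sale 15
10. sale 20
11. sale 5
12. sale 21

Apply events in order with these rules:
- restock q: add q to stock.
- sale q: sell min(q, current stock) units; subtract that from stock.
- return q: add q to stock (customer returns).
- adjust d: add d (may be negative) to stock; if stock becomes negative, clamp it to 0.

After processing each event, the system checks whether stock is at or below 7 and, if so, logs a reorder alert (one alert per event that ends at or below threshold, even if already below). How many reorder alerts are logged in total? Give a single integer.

Answer: 0

Derivation:
Processing events:
Start: stock = 43
  Event 1 (sale 13): sell min(13,43)=13. stock: 43 - 13 = 30. total_sold = 13
  Event 2 (restock 39): 30 + 39 = 69
  Event 3 (sale 8): sell min(8,69)=8. stock: 69 - 8 = 61. total_sold = 21
  Event 4 (sale 8): sell min(8,61)=8. stock: 61 - 8 = 53. total_sold = 29
  Event 5 (restock 22): 53 + 22 = 75
  Event 6 (restock 39): 75 + 39 = 114
  Event 7 (restock 37): 114 + 37 = 151
  Event 8 (sale 11): sell min(11,151)=11. stock: 151 - 11 = 140. total_sold = 40
  Event 9 (sale 15): sell min(15,140)=15. stock: 140 - 15 = 125. total_sold = 55
  Event 10 (sale 20): sell min(20,125)=20. stock: 125 - 20 = 105. total_sold = 75
  Event 11 (sale 5): sell min(5,105)=5. stock: 105 - 5 = 100. total_sold = 80
  Event 12 (sale 21): sell min(21,100)=21. stock: 100 - 21 = 79. total_sold = 101
Final: stock = 79, total_sold = 101

Checking against threshold 7:
  After event 1: stock=30 > 7
  After event 2: stock=69 > 7
  After event 3: stock=61 > 7
  After event 4: stock=53 > 7
  After event 5: stock=75 > 7
  After event 6: stock=114 > 7
  After event 7: stock=151 > 7
  After event 8: stock=140 > 7
  After event 9: stock=125 > 7
  After event 10: stock=105 > 7
  After event 11: stock=100 > 7
  After event 12: stock=79 > 7
Alert events: []. Count = 0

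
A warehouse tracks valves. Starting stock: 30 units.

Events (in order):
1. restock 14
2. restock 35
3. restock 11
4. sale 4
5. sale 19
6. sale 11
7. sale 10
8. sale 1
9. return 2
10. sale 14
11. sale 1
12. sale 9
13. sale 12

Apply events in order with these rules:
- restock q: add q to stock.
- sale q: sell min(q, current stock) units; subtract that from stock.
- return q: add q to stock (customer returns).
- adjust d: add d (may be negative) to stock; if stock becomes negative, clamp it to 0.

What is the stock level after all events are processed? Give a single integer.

Processing events:
Start: stock = 30
  Event 1 (restock 14): 30 + 14 = 44
  Event 2 (restock 35): 44 + 35 = 79
  Event 3 (restock 11): 79 + 11 = 90
  Event 4 (sale 4): sell min(4,90)=4. stock: 90 - 4 = 86. total_sold = 4
  Event 5 (sale 19): sell min(19,86)=19. stock: 86 - 19 = 67. total_sold = 23
  Event 6 (sale 11): sell min(11,67)=11. stock: 67 - 11 = 56. total_sold = 34
  Event 7 (sale 10): sell min(10,56)=10. stock: 56 - 10 = 46. total_sold = 44
  Event 8 (sale 1): sell min(1,46)=1. stock: 46 - 1 = 45. total_sold = 45
  Event 9 (return 2): 45 + 2 = 47
  Event 10 (sale 14): sell min(14,47)=14. stock: 47 - 14 = 33. total_sold = 59
  Event 11 (sale 1): sell min(1,33)=1. stock: 33 - 1 = 32. total_sold = 60
  Event 12 (sale 9): sell min(9,32)=9. stock: 32 - 9 = 23. total_sold = 69
  Event 13 (sale 12): sell min(12,23)=12. stock: 23 - 12 = 11. total_sold = 81
Final: stock = 11, total_sold = 81

Answer: 11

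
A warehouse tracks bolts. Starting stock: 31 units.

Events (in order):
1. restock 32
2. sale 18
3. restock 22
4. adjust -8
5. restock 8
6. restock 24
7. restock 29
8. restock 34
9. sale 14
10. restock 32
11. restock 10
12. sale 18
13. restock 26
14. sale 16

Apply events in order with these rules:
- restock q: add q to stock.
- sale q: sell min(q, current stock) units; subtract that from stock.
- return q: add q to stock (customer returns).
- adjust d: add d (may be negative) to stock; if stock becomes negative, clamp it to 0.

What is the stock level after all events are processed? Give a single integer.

Answer: 174

Derivation:
Processing events:
Start: stock = 31
  Event 1 (restock 32): 31 + 32 = 63
  Event 2 (sale 18): sell min(18,63)=18. stock: 63 - 18 = 45. total_sold = 18
  Event 3 (restock 22): 45 + 22 = 67
  Event 4 (adjust -8): 67 + -8 = 59
  Event 5 (restock 8): 59 + 8 = 67
  Event 6 (restock 24): 67 + 24 = 91
  Event 7 (restock 29): 91 + 29 = 120
  Event 8 (restock 34): 120 + 34 = 154
  Event 9 (sale 14): sell min(14,154)=14. stock: 154 - 14 = 140. total_sold = 32
  Event 10 (restock 32): 140 + 32 = 172
  Event 11 (restock 10): 172 + 10 = 182
  Event 12 (sale 18): sell min(18,182)=18. stock: 182 - 18 = 164. total_sold = 50
  Event 13 (restock 26): 164 + 26 = 190
  Event 14 (sale 16): sell min(16,190)=16. stock: 190 - 16 = 174. total_sold = 66
Final: stock = 174, total_sold = 66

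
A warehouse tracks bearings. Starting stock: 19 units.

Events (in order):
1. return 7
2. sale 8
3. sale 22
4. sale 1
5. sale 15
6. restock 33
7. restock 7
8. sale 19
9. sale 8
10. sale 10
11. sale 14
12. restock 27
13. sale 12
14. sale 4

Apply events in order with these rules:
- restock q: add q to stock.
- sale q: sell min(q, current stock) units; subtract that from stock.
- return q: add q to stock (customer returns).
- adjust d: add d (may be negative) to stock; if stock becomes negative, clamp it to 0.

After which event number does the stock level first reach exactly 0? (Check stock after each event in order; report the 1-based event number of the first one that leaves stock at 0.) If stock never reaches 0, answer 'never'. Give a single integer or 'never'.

Processing events:
Start: stock = 19
  Event 1 (return 7): 19 + 7 = 26
  Event 2 (sale 8): sell min(8,26)=8. stock: 26 - 8 = 18. total_sold = 8
  Event 3 (sale 22): sell min(22,18)=18. stock: 18 - 18 = 0. total_sold = 26
  Event 4 (sale 1): sell min(1,0)=0. stock: 0 - 0 = 0. total_sold = 26
  Event 5 (sale 15): sell min(15,0)=0. stock: 0 - 0 = 0. total_sold = 26
  Event 6 (restock 33): 0 + 33 = 33
  Event 7 (restock 7): 33 + 7 = 40
  Event 8 (sale 19): sell min(19,40)=19. stock: 40 - 19 = 21. total_sold = 45
  Event 9 (sale 8): sell min(8,21)=8. stock: 21 - 8 = 13. total_sold = 53
  Event 10 (sale 10): sell min(10,13)=10. stock: 13 - 10 = 3. total_sold = 63
  Event 11 (sale 14): sell min(14,3)=3. stock: 3 - 3 = 0. total_sold = 66
  Event 12 (restock 27): 0 + 27 = 27
  Event 13 (sale 12): sell min(12,27)=12. stock: 27 - 12 = 15. total_sold = 78
  Event 14 (sale 4): sell min(4,15)=4. stock: 15 - 4 = 11. total_sold = 82
Final: stock = 11, total_sold = 82

First zero at event 3.

Answer: 3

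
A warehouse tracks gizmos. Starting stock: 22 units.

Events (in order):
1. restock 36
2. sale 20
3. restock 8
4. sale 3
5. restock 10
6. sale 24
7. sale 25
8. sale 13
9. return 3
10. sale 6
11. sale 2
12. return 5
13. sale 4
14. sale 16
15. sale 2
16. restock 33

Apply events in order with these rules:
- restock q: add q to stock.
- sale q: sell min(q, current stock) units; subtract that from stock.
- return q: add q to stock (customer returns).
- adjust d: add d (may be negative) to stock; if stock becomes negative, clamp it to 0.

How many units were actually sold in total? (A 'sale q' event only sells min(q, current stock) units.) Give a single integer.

Answer: 84

Derivation:
Processing events:
Start: stock = 22
  Event 1 (restock 36): 22 + 36 = 58
  Event 2 (sale 20): sell min(20,58)=20. stock: 58 - 20 = 38. total_sold = 20
  Event 3 (restock 8): 38 + 8 = 46
  Event 4 (sale 3): sell min(3,46)=3. stock: 46 - 3 = 43. total_sold = 23
  Event 5 (restock 10): 43 + 10 = 53
  Event 6 (sale 24): sell min(24,53)=24. stock: 53 - 24 = 29. total_sold = 47
  Event 7 (sale 25): sell min(25,29)=25. stock: 29 - 25 = 4. total_sold = 72
  Event 8 (sale 13): sell min(13,4)=4. stock: 4 - 4 = 0. total_sold = 76
  Event 9 (return 3): 0 + 3 = 3
  Event 10 (sale 6): sell min(6,3)=3. stock: 3 - 3 = 0. total_sold = 79
  Event 11 (sale 2): sell min(2,0)=0. stock: 0 - 0 = 0. total_sold = 79
  Event 12 (return 5): 0 + 5 = 5
  Event 13 (sale 4): sell min(4,5)=4. stock: 5 - 4 = 1. total_sold = 83
  Event 14 (sale 16): sell min(16,1)=1. stock: 1 - 1 = 0. total_sold = 84
  Event 15 (sale 2): sell min(2,0)=0. stock: 0 - 0 = 0. total_sold = 84
  Event 16 (restock 33): 0 + 33 = 33
Final: stock = 33, total_sold = 84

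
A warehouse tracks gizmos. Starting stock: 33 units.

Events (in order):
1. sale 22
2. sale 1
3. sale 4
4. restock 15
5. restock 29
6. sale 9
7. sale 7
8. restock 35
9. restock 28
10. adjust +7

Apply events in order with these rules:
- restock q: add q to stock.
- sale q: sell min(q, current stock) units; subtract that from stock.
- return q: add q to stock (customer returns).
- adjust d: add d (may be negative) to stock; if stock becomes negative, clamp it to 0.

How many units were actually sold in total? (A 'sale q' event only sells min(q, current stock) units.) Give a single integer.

Processing events:
Start: stock = 33
  Event 1 (sale 22): sell min(22,33)=22. stock: 33 - 22 = 11. total_sold = 22
  Event 2 (sale 1): sell min(1,11)=1. stock: 11 - 1 = 10. total_sold = 23
  Event 3 (sale 4): sell min(4,10)=4. stock: 10 - 4 = 6. total_sold = 27
  Event 4 (restock 15): 6 + 15 = 21
  Event 5 (restock 29): 21 + 29 = 50
  Event 6 (sale 9): sell min(9,50)=9. stock: 50 - 9 = 41. total_sold = 36
  Event 7 (sale 7): sell min(7,41)=7. stock: 41 - 7 = 34. total_sold = 43
  Event 8 (restock 35): 34 + 35 = 69
  Event 9 (restock 28): 69 + 28 = 97
  Event 10 (adjust +7): 97 + 7 = 104
Final: stock = 104, total_sold = 43

Answer: 43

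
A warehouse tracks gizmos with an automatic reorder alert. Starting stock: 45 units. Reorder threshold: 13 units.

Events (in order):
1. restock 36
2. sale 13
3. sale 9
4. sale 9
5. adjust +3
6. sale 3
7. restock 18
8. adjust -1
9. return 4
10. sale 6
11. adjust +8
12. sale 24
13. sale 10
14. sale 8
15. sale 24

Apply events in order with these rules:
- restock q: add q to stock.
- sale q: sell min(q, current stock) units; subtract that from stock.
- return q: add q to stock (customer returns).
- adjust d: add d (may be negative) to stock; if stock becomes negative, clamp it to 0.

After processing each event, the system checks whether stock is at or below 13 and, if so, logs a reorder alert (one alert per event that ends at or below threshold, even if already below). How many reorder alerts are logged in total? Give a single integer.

Answer: 1

Derivation:
Processing events:
Start: stock = 45
  Event 1 (restock 36): 45 + 36 = 81
  Event 2 (sale 13): sell min(13,81)=13. stock: 81 - 13 = 68. total_sold = 13
  Event 3 (sale 9): sell min(9,68)=9. stock: 68 - 9 = 59. total_sold = 22
  Event 4 (sale 9): sell min(9,59)=9. stock: 59 - 9 = 50. total_sold = 31
  Event 5 (adjust +3): 50 + 3 = 53
  Event 6 (sale 3): sell min(3,53)=3. stock: 53 - 3 = 50. total_sold = 34
  Event 7 (restock 18): 50 + 18 = 68
  Event 8 (adjust -1): 68 + -1 = 67
  Event 9 (return 4): 67 + 4 = 71
  Event 10 (sale 6): sell min(6,71)=6. stock: 71 - 6 = 65. total_sold = 40
  Event 11 (adjust +8): 65 + 8 = 73
  Event 12 (sale 24): sell min(24,73)=24. stock: 73 - 24 = 49. total_sold = 64
  Event 13 (sale 10): sell min(10,49)=10. stock: 49 - 10 = 39. total_sold = 74
  Event 14 (sale 8): sell min(8,39)=8. stock: 39 - 8 = 31. total_sold = 82
  Event 15 (sale 24): sell min(24,31)=24. stock: 31 - 24 = 7. total_sold = 106
Final: stock = 7, total_sold = 106

Checking against threshold 13:
  After event 1: stock=81 > 13
  After event 2: stock=68 > 13
  After event 3: stock=59 > 13
  After event 4: stock=50 > 13
  After event 5: stock=53 > 13
  After event 6: stock=50 > 13
  After event 7: stock=68 > 13
  After event 8: stock=67 > 13
  After event 9: stock=71 > 13
  After event 10: stock=65 > 13
  After event 11: stock=73 > 13
  After event 12: stock=49 > 13
  After event 13: stock=39 > 13
  After event 14: stock=31 > 13
  After event 15: stock=7 <= 13 -> ALERT
Alert events: [15]. Count = 1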